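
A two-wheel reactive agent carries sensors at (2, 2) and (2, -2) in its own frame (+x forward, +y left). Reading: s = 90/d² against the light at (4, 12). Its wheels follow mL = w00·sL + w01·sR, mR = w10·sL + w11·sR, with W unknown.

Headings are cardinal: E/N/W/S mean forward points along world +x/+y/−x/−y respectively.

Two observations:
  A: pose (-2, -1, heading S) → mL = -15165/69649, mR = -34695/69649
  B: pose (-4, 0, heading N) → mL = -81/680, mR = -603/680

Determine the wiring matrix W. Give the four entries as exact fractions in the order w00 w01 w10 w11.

obs A: pose=(-2,-1,S) → sL=90/241, sR=90/289, mL=-15165/69649, mR=-34695/69649
obs B: pose=(-4,0,N) → sL=9/20, sR=45/68, mL=-81/680, mR=-603/680
sensor matrix S = [[90/241, 90/289], [9/20, 45/68]]; det S = 7452/69649
solve [mL_A; mL_B] = S·[w00; w01] and [mR_A; mR_B] = S·[w10; w11]:
  w00 = -1, w01 = 1/2, w10 = -1/2, w11 = -1

-1 1/2 -1/2 -1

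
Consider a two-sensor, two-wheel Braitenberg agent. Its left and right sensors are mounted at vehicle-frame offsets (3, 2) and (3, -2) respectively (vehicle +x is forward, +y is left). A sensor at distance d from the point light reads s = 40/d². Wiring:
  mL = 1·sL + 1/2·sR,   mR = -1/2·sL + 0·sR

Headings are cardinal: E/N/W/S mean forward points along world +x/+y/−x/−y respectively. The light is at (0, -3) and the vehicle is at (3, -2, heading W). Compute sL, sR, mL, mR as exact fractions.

40 40/9 380/9 -20

left sensor world pos  = (0, -4); dL² = 1
right sensor world pos = (0, 0); dR² = 9
sL = 40/1 = 40
sR = 40/9 = 40/9
mL = 1·sL + 1/2·sR = 380/9
mR = -1/2·sL + 0·sR = -20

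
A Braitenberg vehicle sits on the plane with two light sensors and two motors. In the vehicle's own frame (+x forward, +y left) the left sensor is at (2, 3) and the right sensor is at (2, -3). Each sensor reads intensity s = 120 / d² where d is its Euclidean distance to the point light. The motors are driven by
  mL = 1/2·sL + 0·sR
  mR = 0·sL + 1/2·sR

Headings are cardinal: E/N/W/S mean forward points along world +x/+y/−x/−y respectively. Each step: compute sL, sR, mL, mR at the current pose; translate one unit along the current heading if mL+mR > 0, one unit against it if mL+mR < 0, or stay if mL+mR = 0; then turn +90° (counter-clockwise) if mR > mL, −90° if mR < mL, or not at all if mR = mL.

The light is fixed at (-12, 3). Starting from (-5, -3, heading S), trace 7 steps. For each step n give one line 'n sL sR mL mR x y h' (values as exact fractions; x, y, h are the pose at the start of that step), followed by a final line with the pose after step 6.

0 30/41 3/2 15/41 3/4 -5 -3 S
1 120/97 120/181 60/97 60/181 -5 -4 E
2 60/101 60/53 30/101 30/53 -4 -4 S
3 24/25 120/221 12/25 60/221 -4 -5 E
4 30/61 15/17 15/61 15/34 -3 -5 S
5 120/157 24/53 60/157 12/53 -3 -6 E
6 12/29 12/17 6/29 6/17 -2 -6 S
final -2 -7 E

n=0: pose=(-5,-3,S); sL=30/41, sR=3/2; mL=15/41, mR=3/4; mL+mR=183/164 → advance +1; mR−mL=63/164 → turn +1·90°
n=1: pose=(-5,-4,E); sL=120/97, sR=120/181; mL=60/97, mR=60/181; mL+mR=16680/17557 → advance +1; mR−mL=-5040/17557 → turn -1·90°
n=2: pose=(-4,-4,S); sL=60/101, sR=60/53; mL=30/101, mR=30/53; mL+mR=4620/5353 → advance +1; mR−mL=1440/5353 → turn +1·90°
n=3: pose=(-4,-5,E); sL=24/25, sR=120/221; mL=12/25, mR=60/221; mL+mR=4152/5525 → advance +1; mR−mL=-1152/5525 → turn -1·90°
n=4: pose=(-3,-5,S); sL=30/61, sR=15/17; mL=15/61, mR=15/34; mL+mR=1425/2074 → advance +1; mR−mL=405/2074 → turn +1·90°
n=5: pose=(-3,-6,E); sL=120/157, sR=24/53; mL=60/157, mR=12/53; mL+mR=5064/8321 → advance +1; mR−mL=-1296/8321 → turn -1·90°
n=6: pose=(-2,-6,S); sL=12/29, sR=12/17; mL=6/29, mR=6/17; mL+mR=276/493 → advance +1; mR−mL=72/493 → turn +1·90°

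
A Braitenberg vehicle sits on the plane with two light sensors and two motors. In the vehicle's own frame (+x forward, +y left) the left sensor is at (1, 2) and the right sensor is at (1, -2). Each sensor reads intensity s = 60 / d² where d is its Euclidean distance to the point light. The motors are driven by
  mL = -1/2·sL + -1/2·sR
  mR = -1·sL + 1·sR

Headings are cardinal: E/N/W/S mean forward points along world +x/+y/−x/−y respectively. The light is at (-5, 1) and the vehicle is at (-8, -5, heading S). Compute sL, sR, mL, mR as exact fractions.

left sensor world pos  = (-6, -6); dL² = 50
right sensor world pos = (-10, -6); dR² = 74
sL = 60/50 = 6/5
sR = 60/74 = 30/37
mL = -1/2·sL + -1/2·sR = -186/185
mR = -1·sL + 1·sR = -72/185

6/5 30/37 -186/185 -72/185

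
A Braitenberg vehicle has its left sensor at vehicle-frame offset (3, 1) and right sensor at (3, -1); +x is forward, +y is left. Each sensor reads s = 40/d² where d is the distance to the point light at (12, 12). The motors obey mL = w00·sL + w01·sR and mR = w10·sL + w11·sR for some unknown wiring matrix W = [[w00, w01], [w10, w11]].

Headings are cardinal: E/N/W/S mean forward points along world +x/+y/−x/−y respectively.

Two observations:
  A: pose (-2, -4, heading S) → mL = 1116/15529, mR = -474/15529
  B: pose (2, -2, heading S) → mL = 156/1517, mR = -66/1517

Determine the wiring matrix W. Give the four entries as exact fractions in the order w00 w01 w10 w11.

obs A: pose=(-2,-4,S) → sL=4/53, sR=20/293, mL=1116/15529, mR=-474/15529
obs B: pose=(2,-2,S) → sL=4/37, sR=4/41, mL=156/1517, mR=-66/1517
sensor matrix S = [[4/53, 20/293], [4/37, 4/41]]; det S = -384/23557493
solve [mL_A; mL_B] = S·[w00; w01] and [mR_A; mR_B] = S·[w10; w11]:
  w00 = 1/2, w01 = 1/2, w10 = 1/2, w11 = -1

1/2 1/2 1/2 -1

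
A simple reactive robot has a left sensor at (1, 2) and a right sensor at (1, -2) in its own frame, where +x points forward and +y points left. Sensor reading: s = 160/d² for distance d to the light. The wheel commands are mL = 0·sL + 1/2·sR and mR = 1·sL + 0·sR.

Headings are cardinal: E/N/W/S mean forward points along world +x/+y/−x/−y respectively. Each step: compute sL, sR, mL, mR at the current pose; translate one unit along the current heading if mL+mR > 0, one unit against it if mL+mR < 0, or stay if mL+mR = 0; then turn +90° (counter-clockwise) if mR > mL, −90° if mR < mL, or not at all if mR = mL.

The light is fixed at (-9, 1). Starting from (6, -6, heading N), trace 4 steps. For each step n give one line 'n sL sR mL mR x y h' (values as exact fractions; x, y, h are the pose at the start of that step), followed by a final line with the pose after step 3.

n=0: pose=(6,-6,N); sL=32/41, sR=32/65; mL=16/65, mR=32/41; mL+mR=2736/2665 → advance +1; mR−mL=1424/2665 → turn +1·90°
n=1: pose=(6,-5,W); sL=8/13, sR=40/53; mL=20/53, mR=8/13; mL+mR=684/689 → advance +1; mR−mL=164/689 → turn +1·90°
n=2: pose=(5,-5,S); sL=32/61, sR=160/193; mL=80/193, mR=32/61; mL+mR=11056/11773 → advance +1; mR−mL=1296/11773 → turn +1·90°
n=3: pose=(5,-6,E); sL=16/25, sR=80/153; mL=40/153, mR=16/25; mL+mR=3448/3825 → advance +1; mR−mL=1448/3825 → turn +1·90°

0 32/41 32/65 16/65 32/41 6 -6 N
1 8/13 40/53 20/53 8/13 6 -5 W
2 32/61 160/193 80/193 32/61 5 -5 S
3 16/25 80/153 40/153 16/25 5 -6 E
final 6 -6 N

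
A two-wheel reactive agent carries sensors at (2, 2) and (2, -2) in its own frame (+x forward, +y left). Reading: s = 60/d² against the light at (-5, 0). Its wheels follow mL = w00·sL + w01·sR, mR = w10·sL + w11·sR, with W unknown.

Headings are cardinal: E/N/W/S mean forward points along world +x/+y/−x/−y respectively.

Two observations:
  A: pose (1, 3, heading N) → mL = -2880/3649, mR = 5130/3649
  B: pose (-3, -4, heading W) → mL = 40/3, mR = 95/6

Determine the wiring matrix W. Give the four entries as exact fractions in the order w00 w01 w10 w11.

-1 1 1/2 1

obs A: pose=(1,3,N) → sL=60/41, sR=60/89, mL=-2880/3649, mR=5130/3649
obs B: pose=(-3,-4,W) → sL=5/3, sR=15, mL=40/3, mR=95/6
sensor matrix S = [[60/41, 60/89], [5/3, 15]]; det S = 76000/3649
solve [mL_A; mL_B] = S·[w00; w01] and [mR_A; mR_B] = S·[w10; w11]:
  w00 = -1, w01 = 1, w10 = 1/2, w11 = 1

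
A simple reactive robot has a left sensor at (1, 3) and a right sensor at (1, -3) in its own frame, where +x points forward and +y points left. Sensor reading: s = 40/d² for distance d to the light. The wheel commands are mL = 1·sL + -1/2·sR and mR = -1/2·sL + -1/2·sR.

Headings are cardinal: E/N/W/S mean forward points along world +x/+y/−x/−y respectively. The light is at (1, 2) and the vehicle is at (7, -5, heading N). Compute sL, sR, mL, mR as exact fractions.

8/9 40/117 28/39 -8/13

left sensor world pos  = (4, -4); dL² = 45
right sensor world pos = (10, -4); dR² = 117
sL = 40/45 = 8/9
sR = 40/117 = 40/117
mL = 1·sL + -1/2·sR = 28/39
mR = -1/2·sL + -1/2·sR = -8/13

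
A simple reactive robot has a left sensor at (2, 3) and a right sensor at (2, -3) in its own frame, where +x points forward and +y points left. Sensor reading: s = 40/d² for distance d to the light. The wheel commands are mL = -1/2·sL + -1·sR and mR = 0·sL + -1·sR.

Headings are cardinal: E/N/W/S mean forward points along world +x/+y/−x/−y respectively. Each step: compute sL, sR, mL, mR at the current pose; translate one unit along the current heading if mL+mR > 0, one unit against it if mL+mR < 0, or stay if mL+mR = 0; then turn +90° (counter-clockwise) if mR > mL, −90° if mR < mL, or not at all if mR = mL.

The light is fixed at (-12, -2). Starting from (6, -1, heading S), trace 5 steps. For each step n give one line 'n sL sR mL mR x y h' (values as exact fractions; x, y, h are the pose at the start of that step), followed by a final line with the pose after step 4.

n=0: pose=(6,-1,S); sL=20/221, sR=20/113; mL=-5550/24973, mR=-20/113; mL+mR=-9970/24973 → advance -1; mR−mL=10/221 → turn +1·90°
n=1: pose=(6,0,E); sL=8/85, sR=40/401; mL=-5004/34085, mR=-40/401; mL+mR=-8404/34085 → advance -1; mR−mL=4/85 → turn +1·90°
n=2: pose=(5,0,N); sL=10/53, sR=5/52; mL=-525/2756, mR=-5/52; mL+mR=-395/1378 → advance -1; mR−mL=5/53 → turn +1·90°
n=3: pose=(5,-1,W); sL=40/229, sR=40/241; mL=-13980/55189, mR=-40/241; mL+mR=-23140/55189 → advance -1; mR−mL=20/229 → turn +1·90°
n=4: pose=(6,-1,S); sL=20/221, sR=20/113; mL=-5550/24973, mR=-20/113; mL+mR=-9970/24973 → advance -1; mR−mL=10/221 → turn +1·90°

0 20/221 20/113 -5550/24973 -20/113 6 -1 S
1 8/85 40/401 -5004/34085 -40/401 6 0 E
2 10/53 5/52 -525/2756 -5/52 5 0 N
3 40/229 40/241 -13980/55189 -40/241 5 -1 W
4 20/221 20/113 -5550/24973 -20/113 6 -1 S
final 6 0 E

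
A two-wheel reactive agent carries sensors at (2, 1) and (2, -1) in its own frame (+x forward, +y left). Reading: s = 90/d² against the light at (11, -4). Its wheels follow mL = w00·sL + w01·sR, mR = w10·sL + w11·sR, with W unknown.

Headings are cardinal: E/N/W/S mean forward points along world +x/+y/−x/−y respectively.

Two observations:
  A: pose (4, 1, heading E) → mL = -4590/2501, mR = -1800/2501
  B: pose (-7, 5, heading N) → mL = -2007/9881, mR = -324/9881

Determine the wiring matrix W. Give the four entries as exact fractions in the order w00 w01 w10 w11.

obs A: pose=(4,1,E) → sL=90/61, sR=90/41, mL=-4590/2501, mR=-1800/2501
obs B: pose=(-7,5,N) → sL=45/241, sR=9/41, mL=-2007/9881, mR=-324/9881
sensor matrix S = [[90/61, 90/41], [45/241, 9/41]]; det S = -51840/602741
solve [mL_A; mL_B] = S·[w00; w01] and [mR_A; mR_B] = S·[w10; w11]:
  w00 = -1/2, w01 = -1/2, w10 = 1, w11 = -1

-1/2 -1/2 1 -1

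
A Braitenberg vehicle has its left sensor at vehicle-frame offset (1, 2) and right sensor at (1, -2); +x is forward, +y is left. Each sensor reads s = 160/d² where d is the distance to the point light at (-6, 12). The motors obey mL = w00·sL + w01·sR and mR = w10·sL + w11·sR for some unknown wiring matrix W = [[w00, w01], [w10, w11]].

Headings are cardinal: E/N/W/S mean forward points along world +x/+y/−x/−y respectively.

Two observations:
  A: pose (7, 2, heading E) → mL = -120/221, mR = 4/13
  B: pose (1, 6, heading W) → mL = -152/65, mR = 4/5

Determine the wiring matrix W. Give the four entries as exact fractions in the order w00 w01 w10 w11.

-1/2 -1/2 1/2 0

obs A: pose=(7,2,E) → sL=8/13, sR=8/17, mL=-120/221, mR=4/13
obs B: pose=(1,6,W) → sL=8/5, sR=40/13, mL=-152/65, mR=4/5
sensor matrix S = [[8/13, 8/17], [8/5, 40/13]]; det S = 16384/14365
solve [mL_A; mL_B] = S·[w00; w01] and [mR_A; mR_B] = S·[w10; w11]:
  w00 = -1/2, w01 = -1/2, w10 = 1/2, w11 = 0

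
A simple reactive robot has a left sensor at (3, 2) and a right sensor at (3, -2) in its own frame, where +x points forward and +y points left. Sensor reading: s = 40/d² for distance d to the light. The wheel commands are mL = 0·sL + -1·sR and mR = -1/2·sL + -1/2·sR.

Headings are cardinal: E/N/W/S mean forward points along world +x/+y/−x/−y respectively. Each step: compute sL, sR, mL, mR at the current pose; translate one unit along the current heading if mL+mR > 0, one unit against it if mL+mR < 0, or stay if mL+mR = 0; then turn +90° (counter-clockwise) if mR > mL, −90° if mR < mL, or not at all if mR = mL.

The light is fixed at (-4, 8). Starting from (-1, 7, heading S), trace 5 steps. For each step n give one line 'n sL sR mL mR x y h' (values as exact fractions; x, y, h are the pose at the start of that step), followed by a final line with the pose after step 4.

0 40/41 40/17 -40/17 -1160/697 -1 7 S
1 1 1 -1 -1 -1 8 E
2 40/29 40/29 -40/29 -40/29 -2 8 E
3 2 2 -2 -2 -3 8 E
4 40/13 40/13 -40/13 -40/13 -4 8 E
final -5 8 E

n=0: pose=(-1,7,S); sL=40/41, sR=40/17; mL=-40/17, mR=-1160/697; mL+mR=-2800/697 → advance -1; mR−mL=480/697 → turn +1·90°
n=1: pose=(-1,8,E); sL=1, sR=1; mL=-1, mR=-1; mL+mR=-2 → advance -1; mR−mL=0 → turn +0·90°
n=2: pose=(-2,8,E); sL=40/29, sR=40/29; mL=-40/29, mR=-40/29; mL+mR=-80/29 → advance -1; mR−mL=0 → turn +0·90°
n=3: pose=(-3,8,E); sL=2, sR=2; mL=-2, mR=-2; mL+mR=-4 → advance -1; mR−mL=0 → turn +0·90°
n=4: pose=(-4,8,E); sL=40/13, sR=40/13; mL=-40/13, mR=-40/13; mL+mR=-80/13 → advance -1; mR−mL=0 → turn +0·90°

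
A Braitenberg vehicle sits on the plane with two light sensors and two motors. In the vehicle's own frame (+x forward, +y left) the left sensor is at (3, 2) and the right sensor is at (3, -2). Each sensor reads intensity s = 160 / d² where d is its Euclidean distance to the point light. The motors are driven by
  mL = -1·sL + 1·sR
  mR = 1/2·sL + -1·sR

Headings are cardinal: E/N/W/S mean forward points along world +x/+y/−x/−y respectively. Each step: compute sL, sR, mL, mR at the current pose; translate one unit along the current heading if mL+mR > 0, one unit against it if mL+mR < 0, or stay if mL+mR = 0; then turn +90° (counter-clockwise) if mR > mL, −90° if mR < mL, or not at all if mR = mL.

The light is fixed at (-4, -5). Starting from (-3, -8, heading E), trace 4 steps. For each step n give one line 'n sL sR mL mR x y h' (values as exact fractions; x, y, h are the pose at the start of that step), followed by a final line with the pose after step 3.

0 160/17 160/41 -3840/697 560/697 -3 -8 E
1 40 40 0 -20 -4 -8 N
2 160/13 32/9 -1024/117 304/117 -4 -9 E
3 16 80 64 -72 -5 -9 N
final -5 -10 E

n=0: pose=(-3,-8,E); sL=160/17, sR=160/41; mL=-3840/697, mR=560/697; mL+mR=-80/17 → advance -1; mR−mL=4400/697 → turn +1·90°
n=1: pose=(-4,-8,N); sL=40, sR=40; mL=0, mR=-20; mL+mR=-20 → advance -1; mR−mL=-20 → turn -1·90°
n=2: pose=(-4,-9,E); sL=160/13, sR=32/9; mL=-1024/117, mR=304/117; mL+mR=-80/13 → advance -1; mR−mL=1328/117 → turn +1·90°
n=3: pose=(-5,-9,N); sL=16, sR=80; mL=64, mR=-72; mL+mR=-8 → advance -1; mR−mL=-136 → turn -1·90°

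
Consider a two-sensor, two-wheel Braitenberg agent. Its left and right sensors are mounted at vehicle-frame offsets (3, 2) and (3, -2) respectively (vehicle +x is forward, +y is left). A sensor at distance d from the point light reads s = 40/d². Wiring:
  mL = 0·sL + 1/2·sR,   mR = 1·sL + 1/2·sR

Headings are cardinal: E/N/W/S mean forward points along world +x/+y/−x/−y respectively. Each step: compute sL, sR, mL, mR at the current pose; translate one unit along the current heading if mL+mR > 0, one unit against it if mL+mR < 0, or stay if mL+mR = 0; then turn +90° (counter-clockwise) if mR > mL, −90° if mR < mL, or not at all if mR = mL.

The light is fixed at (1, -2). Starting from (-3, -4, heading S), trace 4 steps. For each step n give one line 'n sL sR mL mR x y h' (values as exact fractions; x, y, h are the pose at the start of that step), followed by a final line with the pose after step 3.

0 40/29 40/61 20/61 3020/1769 -3 -4 S
1 20 20/13 10/13 270/13 -3 -5 E
2 8/5 40 20 108/5 -2 -5 N
3 10/13 10/9 5/9 155/117 -2 -4 W
final -3 -4 S

n=0: pose=(-3,-4,S); sL=40/29, sR=40/61; mL=20/61, mR=3020/1769; mL+mR=3600/1769 → advance +1; mR−mL=40/29 → turn +1·90°
n=1: pose=(-3,-5,E); sL=20, sR=20/13; mL=10/13, mR=270/13; mL+mR=280/13 → advance +1; mR−mL=20 → turn +1·90°
n=2: pose=(-2,-5,N); sL=8/5, sR=40; mL=20, mR=108/5; mL+mR=208/5 → advance +1; mR−mL=8/5 → turn +1·90°
n=3: pose=(-2,-4,W); sL=10/13, sR=10/9; mL=5/9, mR=155/117; mL+mR=220/117 → advance +1; mR−mL=10/13 → turn +1·90°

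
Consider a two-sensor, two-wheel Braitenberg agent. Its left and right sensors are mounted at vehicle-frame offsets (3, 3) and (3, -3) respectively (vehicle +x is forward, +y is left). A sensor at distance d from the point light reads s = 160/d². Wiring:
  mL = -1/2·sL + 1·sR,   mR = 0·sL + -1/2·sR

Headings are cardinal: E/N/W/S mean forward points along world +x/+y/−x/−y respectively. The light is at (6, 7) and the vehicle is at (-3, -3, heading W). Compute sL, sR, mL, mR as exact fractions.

160/313 160/193 34640/60409 -80/193

left sensor world pos  = (-6, -6); dL² = 313
right sensor world pos = (-6, 0); dR² = 193
sL = 160/313 = 160/313
sR = 160/193 = 160/193
mL = -1/2·sL + 1·sR = 34640/60409
mR = 0·sL + -1/2·sR = -80/193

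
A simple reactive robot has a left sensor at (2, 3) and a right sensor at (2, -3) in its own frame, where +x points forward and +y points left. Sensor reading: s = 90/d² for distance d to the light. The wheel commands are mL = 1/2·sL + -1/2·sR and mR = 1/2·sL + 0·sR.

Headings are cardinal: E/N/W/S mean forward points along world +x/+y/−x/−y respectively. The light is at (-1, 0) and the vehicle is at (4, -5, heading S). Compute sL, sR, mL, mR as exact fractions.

90/113 90/53 -2700/5989 45/113

left sensor world pos  = (7, -7); dL² = 113
right sensor world pos = (1, -7); dR² = 53
sL = 90/113 = 90/113
sR = 90/53 = 90/53
mL = 1/2·sL + -1/2·sR = -2700/5989
mR = 1/2·sL + 0·sR = 45/113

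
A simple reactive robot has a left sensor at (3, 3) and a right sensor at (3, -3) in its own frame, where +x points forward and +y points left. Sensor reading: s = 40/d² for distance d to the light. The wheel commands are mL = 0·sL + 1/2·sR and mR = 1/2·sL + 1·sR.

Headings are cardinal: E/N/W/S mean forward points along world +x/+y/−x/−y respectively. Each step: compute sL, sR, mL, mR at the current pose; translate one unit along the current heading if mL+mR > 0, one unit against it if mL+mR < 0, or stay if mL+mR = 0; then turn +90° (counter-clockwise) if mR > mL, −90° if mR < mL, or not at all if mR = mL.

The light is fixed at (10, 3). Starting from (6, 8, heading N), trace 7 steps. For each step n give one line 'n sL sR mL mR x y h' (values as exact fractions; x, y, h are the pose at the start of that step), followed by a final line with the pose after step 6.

n=0: pose=(6,8,N); sL=40/113, sR=8/13; mL=4/13, mR=1164/1469; mL+mR=1616/1469 → advance +1; mR−mL=712/1469 → turn +1·90°
n=1: pose=(6,9,W); sL=20/29, sR=4/13; mL=2/13, mR=246/377; mL+mR=304/377 → advance +1; mR−mL=188/377 → turn +1·90°
n=2: pose=(5,9,S); sL=40/13, sR=40/73; mL=20/73, mR=1980/949; mL+mR=2240/949 → advance +1; mR−mL=1720/949 → turn +1·90°
n=3: pose=(5,8,E); sL=10/17, sR=5; mL=5/2, mR=90/17; mL+mR=265/34 → advance +1; mR−mL=95/34 → turn +1·90°
n=4: pose=(6,8,N); sL=40/113, sR=8/13; mL=4/13, mR=1164/1469; mL+mR=1616/1469 → advance +1; mR−mL=712/1469 → turn +1·90°
n=5: pose=(6,9,W); sL=20/29, sR=4/13; mL=2/13, mR=246/377; mL+mR=304/377 → advance +1; mR−mL=188/377 → turn +1·90°
n=6: pose=(5,9,S); sL=40/13, sR=40/73; mL=20/73, mR=1980/949; mL+mR=2240/949 → advance +1; mR−mL=1720/949 → turn +1·90°

0 40/113 8/13 4/13 1164/1469 6 8 N
1 20/29 4/13 2/13 246/377 6 9 W
2 40/13 40/73 20/73 1980/949 5 9 S
3 10/17 5 5/2 90/17 5 8 E
4 40/113 8/13 4/13 1164/1469 6 8 N
5 20/29 4/13 2/13 246/377 6 9 W
6 40/13 40/73 20/73 1980/949 5 9 S
final 5 8 E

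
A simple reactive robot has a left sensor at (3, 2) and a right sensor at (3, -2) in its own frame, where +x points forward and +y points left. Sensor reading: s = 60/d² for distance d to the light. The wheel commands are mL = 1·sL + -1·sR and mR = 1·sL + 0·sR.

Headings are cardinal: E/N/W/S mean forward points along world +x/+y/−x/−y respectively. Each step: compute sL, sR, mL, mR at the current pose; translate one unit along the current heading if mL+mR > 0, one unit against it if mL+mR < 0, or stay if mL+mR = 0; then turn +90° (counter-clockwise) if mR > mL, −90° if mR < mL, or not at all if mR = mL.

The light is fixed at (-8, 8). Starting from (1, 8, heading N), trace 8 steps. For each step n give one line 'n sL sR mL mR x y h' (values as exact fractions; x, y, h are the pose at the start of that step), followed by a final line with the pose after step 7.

0 30/29 6/13 216/377 30/29 1 8 N
1 60/37 4/3 32/111 60/37 1 9 W
2 15/26 3/2 -12/13 15/26 0 9 S
3 60/137 60/121 -960/16577 60/137 0 10 E
4 30/37 30/73 1080/2701 30/37 1 10 N
5 60/37 60/61 1440/2257 60/37 1 11 W
6 3/5 5/3 -16/15 3/5 0 11 S
7 60/157 12/25 -384/3925 60/157 0 12 E
final 1 12 N

n=0: pose=(1,8,N); sL=30/29, sR=6/13; mL=216/377, mR=30/29; mL+mR=606/377 → advance +1; mR−mL=6/13 → turn +1·90°
n=1: pose=(1,9,W); sL=60/37, sR=4/3; mL=32/111, mR=60/37; mL+mR=212/111 → advance +1; mR−mL=4/3 → turn +1·90°
n=2: pose=(0,9,S); sL=15/26, sR=3/2; mL=-12/13, mR=15/26; mL+mR=-9/26 → advance -1; mR−mL=3/2 → turn +1·90°
n=3: pose=(0,10,E); sL=60/137, sR=60/121; mL=-960/16577, mR=60/137; mL+mR=6300/16577 → advance +1; mR−mL=60/121 → turn +1·90°
n=4: pose=(1,10,N); sL=30/37, sR=30/73; mL=1080/2701, mR=30/37; mL+mR=3270/2701 → advance +1; mR−mL=30/73 → turn +1·90°
n=5: pose=(1,11,W); sL=60/37, sR=60/61; mL=1440/2257, mR=60/37; mL+mR=5100/2257 → advance +1; mR−mL=60/61 → turn +1·90°
n=6: pose=(0,11,S); sL=3/5, sR=5/3; mL=-16/15, mR=3/5; mL+mR=-7/15 → advance -1; mR−mL=5/3 → turn +1·90°
n=7: pose=(0,12,E); sL=60/157, sR=12/25; mL=-384/3925, mR=60/157; mL+mR=1116/3925 → advance +1; mR−mL=12/25 → turn +1·90°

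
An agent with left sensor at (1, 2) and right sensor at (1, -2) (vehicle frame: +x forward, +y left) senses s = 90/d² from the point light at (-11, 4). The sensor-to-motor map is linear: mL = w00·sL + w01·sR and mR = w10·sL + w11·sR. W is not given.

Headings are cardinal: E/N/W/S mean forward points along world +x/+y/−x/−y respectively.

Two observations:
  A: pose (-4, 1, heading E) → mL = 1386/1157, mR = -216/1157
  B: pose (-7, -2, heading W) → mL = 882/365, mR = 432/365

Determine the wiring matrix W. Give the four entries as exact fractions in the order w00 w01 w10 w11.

obs A: pose=(-4,1,E) → sL=18/13, sR=90/89, mL=1386/1157, mR=-216/1157
obs B: pose=(-7,-2,W) → sL=90/73, sR=18/5, mL=882/365, mR=432/365
sensor matrix S = [[18/13, 90/89], [90/73, 18/5]]; det S = 1578528/422305
solve [mL_A; mL_B] = S·[w00; w01] and [mR_A; mR_B] = S·[w10; w11]:
  w00 = 1/2, w01 = 1/2, w10 = -1/2, w11 = 1/2

1/2 1/2 -1/2 1/2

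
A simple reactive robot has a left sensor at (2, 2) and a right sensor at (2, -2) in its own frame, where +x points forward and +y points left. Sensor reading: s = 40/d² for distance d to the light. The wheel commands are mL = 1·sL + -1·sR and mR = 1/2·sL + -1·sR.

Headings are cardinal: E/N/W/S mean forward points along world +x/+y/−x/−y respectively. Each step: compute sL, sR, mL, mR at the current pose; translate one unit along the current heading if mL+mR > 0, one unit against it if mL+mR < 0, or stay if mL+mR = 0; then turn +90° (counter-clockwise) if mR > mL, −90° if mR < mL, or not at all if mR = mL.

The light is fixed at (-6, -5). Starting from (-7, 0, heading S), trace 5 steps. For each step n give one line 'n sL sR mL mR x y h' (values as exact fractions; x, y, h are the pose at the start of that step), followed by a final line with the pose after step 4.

0 4 20/9 16/9 -2/9 -7 0 S
1 40/13 8/9 256/117 76/117 -7 -1 W
2 10/13 10/9 -40/117 -85/117 -8 -1 N
3 8/5 40 -192/5 -196/5 -8 -2 E
4 20 20/13 240/13 110/13 -9 -2 S
final -9 -3 W

n=0: pose=(-7,0,S); sL=4, sR=20/9; mL=16/9, mR=-2/9; mL+mR=14/9 → advance +1; mR−mL=-2 → turn -1·90°
n=1: pose=(-7,-1,W); sL=40/13, sR=8/9; mL=256/117, mR=76/117; mL+mR=332/117 → advance +1; mR−mL=-20/13 → turn -1·90°
n=2: pose=(-8,-1,N); sL=10/13, sR=10/9; mL=-40/117, mR=-85/117; mL+mR=-125/117 → advance -1; mR−mL=-5/13 → turn -1·90°
n=3: pose=(-8,-2,E); sL=8/5, sR=40; mL=-192/5, mR=-196/5; mL+mR=-388/5 → advance -1; mR−mL=-4/5 → turn -1·90°
n=4: pose=(-9,-2,S); sL=20, sR=20/13; mL=240/13, mR=110/13; mL+mR=350/13 → advance +1; mR−mL=-10 → turn -1·90°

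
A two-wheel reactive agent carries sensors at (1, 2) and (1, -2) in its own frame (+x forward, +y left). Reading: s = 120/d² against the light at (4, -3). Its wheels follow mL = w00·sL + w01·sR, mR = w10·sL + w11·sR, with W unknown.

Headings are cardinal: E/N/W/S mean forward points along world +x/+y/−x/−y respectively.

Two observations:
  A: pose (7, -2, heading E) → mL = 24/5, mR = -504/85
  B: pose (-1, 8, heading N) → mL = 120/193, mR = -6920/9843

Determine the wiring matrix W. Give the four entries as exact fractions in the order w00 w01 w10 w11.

obs A: pose=(7,-2,E) → sL=24/5, sR=120/17, mL=24/5, mR=-504/85
obs B: pose=(-1,8,N) → sL=120/193, sR=40/51, mL=120/193, mR=-6920/9843
sensor matrix S = [[24/5, 120/17], [120/193, 40/51]]; det S = -2048/3281
solve [mL_A; mL_B] = S·[w00; w01] and [mR_A; mR_B] = S·[w10; w11]:
  w00 = 1, w01 = 0, w10 = -1/2, w11 = -1/2

1 0 -1/2 -1/2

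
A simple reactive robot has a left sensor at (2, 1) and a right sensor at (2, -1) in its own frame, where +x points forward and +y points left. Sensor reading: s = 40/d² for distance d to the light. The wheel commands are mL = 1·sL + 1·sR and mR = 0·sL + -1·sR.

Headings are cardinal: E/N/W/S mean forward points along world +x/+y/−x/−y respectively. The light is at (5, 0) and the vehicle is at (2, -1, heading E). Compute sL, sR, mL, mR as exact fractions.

40 8 48 -8

left sensor world pos  = (4, 0); dL² = 1
right sensor world pos = (4, -2); dR² = 5
sL = 40/1 = 40
sR = 40/5 = 8
mL = 1·sL + 1·sR = 48
mR = 0·sL + -1·sR = -8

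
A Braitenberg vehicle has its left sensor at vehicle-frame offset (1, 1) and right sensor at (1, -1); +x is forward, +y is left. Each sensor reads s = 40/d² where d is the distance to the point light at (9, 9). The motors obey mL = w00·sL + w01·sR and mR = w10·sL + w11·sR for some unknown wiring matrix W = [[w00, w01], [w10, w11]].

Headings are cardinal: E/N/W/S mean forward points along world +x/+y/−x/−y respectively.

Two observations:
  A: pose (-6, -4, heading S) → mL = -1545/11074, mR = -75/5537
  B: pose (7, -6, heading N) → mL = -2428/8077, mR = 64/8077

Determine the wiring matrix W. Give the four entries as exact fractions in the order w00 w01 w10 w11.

obs A: pose=(-6,-4,S) → sL=5/49, sR=10/113, mL=-1545/11074, mR=-75/5537
obs B: pose=(7,-6,N) → sL=8/41, sR=40/197, mL=-2428/8077, mR=64/8077
sensor matrix S = [[5/49, 10/113], [8/41, 40/197]]; det S = 154360/44722349
solve [mL_A; mL_B] = S·[w00; w01] and [mR_A; mR_B] = S·[w10; w11]:
  w00 = -1/2, w01 = -1, w10 = -1, w11 = 1

-1/2 -1 -1 1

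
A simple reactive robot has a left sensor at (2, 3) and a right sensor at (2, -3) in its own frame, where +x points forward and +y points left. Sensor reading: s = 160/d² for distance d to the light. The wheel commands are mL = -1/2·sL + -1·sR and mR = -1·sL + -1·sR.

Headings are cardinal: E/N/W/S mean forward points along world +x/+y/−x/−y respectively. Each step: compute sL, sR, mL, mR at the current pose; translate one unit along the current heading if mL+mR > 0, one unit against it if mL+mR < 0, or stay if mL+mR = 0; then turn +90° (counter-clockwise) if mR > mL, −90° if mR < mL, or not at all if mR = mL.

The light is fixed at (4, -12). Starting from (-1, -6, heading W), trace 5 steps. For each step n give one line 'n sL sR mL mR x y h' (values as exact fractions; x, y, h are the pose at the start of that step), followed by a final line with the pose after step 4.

n=0: pose=(-1,-6,W); sL=80/29, sR=16/13; mL=-984/377, mR=-1504/377; mL+mR=-2488/377 → advance -1; mR−mL=-40/29 → turn -1·90°
n=1: pose=(0,-6,N); sL=160/113, sR=32/13; mL=-4656/1469, mR=-5696/1469; mL+mR=-10352/1469 → advance -1; mR−mL=-80/113 → turn -1·90°
n=2: pose=(0,-7,E); sL=40/17, sR=20; mL=-360/17, mR=-380/17; mL+mR=-740/17 → advance -1; mR−mL=-20/17 → turn -1·90°
n=3: pose=(-1,-7,S); sL=160/13, sR=160/73; mL=-7920/949, mR=-13760/949; mL+mR=-21680/949 → advance -1; mR−mL=-80/13 → turn -1·90°
n=4: pose=(-1,-6,W); sL=80/29, sR=16/13; mL=-984/377, mR=-1504/377; mL+mR=-2488/377 → advance -1; mR−mL=-40/29 → turn -1·90°

0 80/29 16/13 -984/377 -1504/377 -1 -6 W
1 160/113 32/13 -4656/1469 -5696/1469 0 -6 N
2 40/17 20 -360/17 -380/17 0 -7 E
3 160/13 160/73 -7920/949 -13760/949 -1 -7 S
4 80/29 16/13 -984/377 -1504/377 -1 -6 W
final 0 -6 N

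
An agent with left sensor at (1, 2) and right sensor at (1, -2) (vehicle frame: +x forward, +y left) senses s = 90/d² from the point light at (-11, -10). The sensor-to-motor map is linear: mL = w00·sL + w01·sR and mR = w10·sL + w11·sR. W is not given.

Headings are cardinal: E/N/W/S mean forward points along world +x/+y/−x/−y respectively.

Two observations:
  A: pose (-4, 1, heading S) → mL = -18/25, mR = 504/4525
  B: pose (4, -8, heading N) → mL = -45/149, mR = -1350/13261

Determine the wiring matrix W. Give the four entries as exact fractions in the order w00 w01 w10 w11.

0 -1 -1/2 1/2

obs A: pose=(-4,1,S) → sL=90/181, sR=18/25, mL=-18/25, mR=504/4525
obs B: pose=(4,-8,N) → sL=45/89, sR=45/149, mL=-45/149, mR=-1350/13261
sensor matrix S = [[90/181, 18/25], [45/89, 45/149]]; det S = -2566728/12001205
solve [mL_A; mL_B] = S·[w00; w01] and [mR_A; mR_B] = S·[w10; w11]:
  w00 = 0, w01 = -1, w10 = -1/2, w11 = 1/2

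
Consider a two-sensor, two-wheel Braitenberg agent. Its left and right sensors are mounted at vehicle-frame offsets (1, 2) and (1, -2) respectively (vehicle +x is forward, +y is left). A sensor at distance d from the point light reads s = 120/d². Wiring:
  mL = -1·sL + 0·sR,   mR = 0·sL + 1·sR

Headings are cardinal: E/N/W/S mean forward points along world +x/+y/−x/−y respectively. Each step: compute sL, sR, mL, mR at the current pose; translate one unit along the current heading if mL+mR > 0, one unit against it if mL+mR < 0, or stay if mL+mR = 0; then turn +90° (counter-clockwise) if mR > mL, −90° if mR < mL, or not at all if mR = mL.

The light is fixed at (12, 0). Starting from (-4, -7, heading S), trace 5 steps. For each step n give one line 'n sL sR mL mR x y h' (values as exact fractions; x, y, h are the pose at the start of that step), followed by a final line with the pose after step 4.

n=0: pose=(-4,-7,S); sL=6/13, sR=30/97; mL=-6/13, mR=30/97; mL+mR=-192/1261 → advance -1; mR−mL=972/1261 → turn +1·90°
n=1: pose=(-4,-6,E); sL=120/241, sR=120/289; mL=-120/241, mR=120/289; mL+mR=-5760/69649 → advance -1; mR−mL=63600/69649 → turn +1·90°
n=2: pose=(-5,-6,N); sL=60/193, sR=12/25; mL=-60/193, mR=12/25; mL+mR=816/4825 → advance +1; mR−mL=3816/4825 → turn +1·90°
n=3: pose=(-5,-5,W); sL=120/373, sR=40/111; mL=-120/373, mR=40/111; mL+mR=1600/41403 → advance +1; mR−mL=28240/41403 → turn +1·90°
n=4: pose=(-6,-5,S); sL=30/73, sR=30/109; mL=-30/73, mR=30/109; mL+mR=-1080/7957 → advance -1; mR−mL=5460/7957 → turn +1·90°

0 6/13 30/97 -6/13 30/97 -4 -7 S
1 120/241 120/289 -120/241 120/289 -4 -6 E
2 60/193 12/25 -60/193 12/25 -5 -6 N
3 120/373 40/111 -120/373 40/111 -5 -5 W
4 30/73 30/109 -30/73 30/109 -6 -5 S
final -6 -4 E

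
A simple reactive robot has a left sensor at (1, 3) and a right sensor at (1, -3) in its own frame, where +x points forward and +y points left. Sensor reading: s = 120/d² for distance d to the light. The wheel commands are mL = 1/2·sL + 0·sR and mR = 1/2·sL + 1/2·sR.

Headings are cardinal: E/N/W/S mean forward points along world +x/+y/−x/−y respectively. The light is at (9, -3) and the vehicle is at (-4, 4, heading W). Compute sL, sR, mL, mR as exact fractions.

30/53 15/37 15/53 1905/3922

left sensor world pos  = (-5, 1); dL² = 212
right sensor world pos = (-5, 7); dR² = 296
sL = 120/212 = 30/53
sR = 120/296 = 15/37
mL = 1/2·sL + 0·sR = 15/53
mR = 1/2·sL + 1/2·sR = 1905/3922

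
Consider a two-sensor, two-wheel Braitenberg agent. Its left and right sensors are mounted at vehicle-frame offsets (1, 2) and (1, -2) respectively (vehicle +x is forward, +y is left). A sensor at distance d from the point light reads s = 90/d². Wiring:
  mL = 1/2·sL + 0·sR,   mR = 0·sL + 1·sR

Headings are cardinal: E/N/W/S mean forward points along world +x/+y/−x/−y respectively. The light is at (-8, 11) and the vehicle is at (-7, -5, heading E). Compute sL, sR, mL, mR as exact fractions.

9/20 45/164 9/40 45/164

left sensor world pos  = (-6, -3); dL² = 200
right sensor world pos = (-6, -7); dR² = 328
sL = 90/200 = 9/20
sR = 90/328 = 45/164
mL = 1/2·sL + 0·sR = 9/40
mR = 0·sL + 1·sR = 45/164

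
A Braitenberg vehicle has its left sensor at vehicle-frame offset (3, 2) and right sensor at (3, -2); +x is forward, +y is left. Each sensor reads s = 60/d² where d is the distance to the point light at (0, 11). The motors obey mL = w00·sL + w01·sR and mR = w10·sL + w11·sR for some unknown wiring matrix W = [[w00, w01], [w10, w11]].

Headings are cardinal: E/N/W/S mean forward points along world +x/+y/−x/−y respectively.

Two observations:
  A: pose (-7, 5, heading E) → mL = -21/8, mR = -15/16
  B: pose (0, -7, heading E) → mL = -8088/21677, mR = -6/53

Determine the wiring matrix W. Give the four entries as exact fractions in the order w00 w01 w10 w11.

-1 -1 -1/2 0

obs A: pose=(-7,5,E) → sL=15/8, sR=3/4, mL=-21/8, mR=-15/16
obs B: pose=(0,-7,E) → sL=12/53, sR=60/409, mL=-8088/21677, mR=-6/53
sensor matrix S = [[15/8, 3/4], [12/53, 60/409]]; det S = 4563/43354
solve [mL_A; mL_B] = S·[w00; w01] and [mR_A; mR_B] = S·[w10; w11]:
  w00 = -1, w01 = -1, w10 = -1/2, w11 = 0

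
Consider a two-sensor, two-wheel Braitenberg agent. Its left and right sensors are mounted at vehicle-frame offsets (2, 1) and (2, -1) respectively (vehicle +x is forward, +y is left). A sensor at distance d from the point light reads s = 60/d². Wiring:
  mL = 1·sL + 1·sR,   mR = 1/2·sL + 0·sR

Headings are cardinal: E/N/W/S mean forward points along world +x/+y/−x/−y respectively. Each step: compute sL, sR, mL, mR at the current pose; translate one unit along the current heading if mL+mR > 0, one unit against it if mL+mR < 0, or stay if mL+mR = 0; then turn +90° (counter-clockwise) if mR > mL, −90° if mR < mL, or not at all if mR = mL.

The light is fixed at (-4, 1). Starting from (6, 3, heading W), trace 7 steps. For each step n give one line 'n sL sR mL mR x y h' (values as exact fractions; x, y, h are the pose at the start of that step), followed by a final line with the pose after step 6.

n=0: pose=(6,3,W); sL=12/13, sR=60/73; mL=1656/949, mR=6/13; mL+mR=2094/949 → advance +1; mR−mL=-1218/949 → turn -1·90°
n=1: pose=(5,3,N); sL=3/4, sR=15/29; mL=147/116, mR=3/8; mL+mR=381/232 → advance +1; mR−mL=-207/232 → turn -1·90°
n=2: pose=(5,4,E); sL=60/137, sR=12/25; mL=3144/3425, mR=30/137; mL+mR=3894/3425 → advance +1; mR−mL=-2394/3425 → turn -1·90°
n=3: pose=(6,4,S); sL=30/61, sR=30/41; mL=3060/2501, mR=15/61; mL+mR=3675/2501 → advance +1; mR−mL=-2445/2501 → turn -1·90°
n=4: pose=(6,3,W); sL=12/13, sR=60/73; mL=1656/949, mR=6/13; mL+mR=2094/949 → advance +1; mR−mL=-1218/949 → turn -1·90°
n=5: pose=(5,3,N); sL=3/4, sR=15/29; mL=147/116, mR=3/8; mL+mR=381/232 → advance +1; mR−mL=-207/232 → turn -1·90°
n=6: pose=(5,4,E); sL=60/137, sR=12/25; mL=3144/3425, mR=30/137; mL+mR=3894/3425 → advance +1; mR−mL=-2394/3425 → turn -1·90°

0 12/13 60/73 1656/949 6/13 6 3 W
1 3/4 15/29 147/116 3/8 5 3 N
2 60/137 12/25 3144/3425 30/137 5 4 E
3 30/61 30/41 3060/2501 15/61 6 4 S
4 12/13 60/73 1656/949 6/13 6 3 W
5 3/4 15/29 147/116 3/8 5 3 N
6 60/137 12/25 3144/3425 30/137 5 4 E
final 6 4 S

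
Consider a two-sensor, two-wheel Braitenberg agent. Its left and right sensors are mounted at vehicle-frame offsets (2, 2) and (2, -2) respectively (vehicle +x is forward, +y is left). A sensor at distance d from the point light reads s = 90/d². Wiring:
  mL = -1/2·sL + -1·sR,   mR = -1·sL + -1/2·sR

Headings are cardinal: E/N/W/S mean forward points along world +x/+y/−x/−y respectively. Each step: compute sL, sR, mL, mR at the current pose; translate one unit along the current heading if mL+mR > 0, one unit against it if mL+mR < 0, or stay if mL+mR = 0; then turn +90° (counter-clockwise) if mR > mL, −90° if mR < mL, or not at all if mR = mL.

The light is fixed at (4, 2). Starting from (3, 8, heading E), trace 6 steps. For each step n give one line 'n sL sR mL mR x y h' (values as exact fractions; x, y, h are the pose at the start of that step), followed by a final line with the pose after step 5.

0 18/13 90/17 -1323/221 -891/221 3 8 E
1 9/8 45/32 -63/32 -117/64 2 8 N
2 18/5 18/13 -207/65 -279/65 2 7 W
3 45/29 9/5 -747/290 -711/290 3 7 N
4 90/13 2 -71/13 -103/13 3 6 W
5 9/4 9/4 -27/8 -27/8 4 6 N
final 4 5 N

n=0: pose=(3,8,E); sL=18/13, sR=90/17; mL=-1323/221, mR=-891/221; mL+mR=-2214/221 → advance -1; mR−mL=432/221 → turn +1·90°
n=1: pose=(2,8,N); sL=9/8, sR=45/32; mL=-63/32, mR=-117/64; mL+mR=-243/64 → advance -1; mR−mL=9/64 → turn +1·90°
n=2: pose=(2,7,W); sL=18/5, sR=18/13; mL=-207/65, mR=-279/65; mL+mR=-486/65 → advance -1; mR−mL=-72/65 → turn -1·90°
n=3: pose=(3,7,N); sL=45/29, sR=9/5; mL=-747/290, mR=-711/290; mL+mR=-729/145 → advance -1; mR−mL=18/145 → turn +1·90°
n=4: pose=(3,6,W); sL=90/13, sR=2; mL=-71/13, mR=-103/13; mL+mR=-174/13 → advance -1; mR−mL=-32/13 → turn -1·90°
n=5: pose=(4,6,N); sL=9/4, sR=9/4; mL=-27/8, mR=-27/8; mL+mR=-27/4 → advance -1; mR−mL=0 → turn +0·90°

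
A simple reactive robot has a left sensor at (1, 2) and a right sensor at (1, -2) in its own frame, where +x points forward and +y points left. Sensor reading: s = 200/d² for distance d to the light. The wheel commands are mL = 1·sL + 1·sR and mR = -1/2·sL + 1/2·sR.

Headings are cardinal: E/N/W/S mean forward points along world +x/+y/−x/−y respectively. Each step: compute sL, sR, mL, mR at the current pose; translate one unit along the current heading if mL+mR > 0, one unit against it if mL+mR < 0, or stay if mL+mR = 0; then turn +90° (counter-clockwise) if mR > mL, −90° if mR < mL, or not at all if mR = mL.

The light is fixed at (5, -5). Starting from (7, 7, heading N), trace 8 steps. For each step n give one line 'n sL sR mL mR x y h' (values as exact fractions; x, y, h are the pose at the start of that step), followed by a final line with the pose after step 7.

0 200/169 40/37 14160/6253 -320/6253 7 7 N
1 100/117 20/13 280/117 40/117 7 8 E
2 200/169 40/29 12560/4901 480/4901 8 8 S
3 25/13 1 38/13 -6/13 8 7 W
4 200/169 40/37 14160/6253 -320/6253 7 7 N
5 100/117 20/13 280/117 40/117 7 8 E
6 200/169 40/29 12560/4901 480/4901 8 8 S
7 25/13 1 38/13 -6/13 8 7 W
final 7 7 N

n=0: pose=(7,7,N); sL=200/169, sR=40/37; mL=14160/6253, mR=-320/6253; mL+mR=13840/6253 → advance +1; mR−mL=-14480/6253 → turn -1·90°
n=1: pose=(7,8,E); sL=100/117, sR=20/13; mL=280/117, mR=40/117; mL+mR=320/117 → advance +1; mR−mL=-80/39 → turn -1·90°
n=2: pose=(8,8,S); sL=200/169, sR=40/29; mL=12560/4901, mR=480/4901; mL+mR=13040/4901 → advance +1; mR−mL=-12080/4901 → turn -1·90°
n=3: pose=(8,7,W); sL=25/13, sR=1; mL=38/13, mR=-6/13; mL+mR=32/13 → advance +1; mR−mL=-44/13 → turn -1·90°
n=4: pose=(7,7,N); sL=200/169, sR=40/37; mL=14160/6253, mR=-320/6253; mL+mR=13840/6253 → advance +1; mR−mL=-14480/6253 → turn -1·90°
n=5: pose=(7,8,E); sL=100/117, sR=20/13; mL=280/117, mR=40/117; mL+mR=320/117 → advance +1; mR−mL=-80/39 → turn -1·90°
n=6: pose=(8,8,S); sL=200/169, sR=40/29; mL=12560/4901, mR=480/4901; mL+mR=13040/4901 → advance +1; mR−mL=-12080/4901 → turn -1·90°
n=7: pose=(8,7,W); sL=25/13, sR=1; mL=38/13, mR=-6/13; mL+mR=32/13 → advance +1; mR−mL=-44/13 → turn -1·90°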